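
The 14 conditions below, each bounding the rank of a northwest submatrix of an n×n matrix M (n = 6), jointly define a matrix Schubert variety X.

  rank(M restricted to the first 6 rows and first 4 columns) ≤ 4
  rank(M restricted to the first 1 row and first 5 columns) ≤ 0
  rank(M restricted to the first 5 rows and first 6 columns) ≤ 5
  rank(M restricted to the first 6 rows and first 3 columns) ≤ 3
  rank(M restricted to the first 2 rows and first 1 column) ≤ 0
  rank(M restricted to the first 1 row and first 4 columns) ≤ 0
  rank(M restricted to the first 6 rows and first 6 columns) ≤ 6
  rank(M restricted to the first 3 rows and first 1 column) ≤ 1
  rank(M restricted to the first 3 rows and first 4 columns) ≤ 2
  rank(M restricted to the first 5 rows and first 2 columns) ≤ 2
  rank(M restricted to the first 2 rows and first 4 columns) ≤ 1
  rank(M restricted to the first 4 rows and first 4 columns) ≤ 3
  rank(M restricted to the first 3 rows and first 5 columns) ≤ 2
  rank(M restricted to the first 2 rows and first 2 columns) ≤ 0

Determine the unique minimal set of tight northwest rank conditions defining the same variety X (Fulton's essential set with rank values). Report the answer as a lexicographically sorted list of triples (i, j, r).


Rank table r_w(6×6) implied by the 14 constraints:

  i=1: 0  0  0  0  0  1
  i=2: 0  0  1  1  1  2
  i=3: 1  1  2  2  2  3
  i=4: 1  2  3  3  3  4
  i=5: 1  2  3  4  4  5
  i=6: 1  2  3  4  5  6

the unique w with this rank table is (6, 3, 1, 2, 4, 5).

Fulton essential set (2 of the 7 Rothe cells):

[(1, 5, 0), (2, 2, 0)]


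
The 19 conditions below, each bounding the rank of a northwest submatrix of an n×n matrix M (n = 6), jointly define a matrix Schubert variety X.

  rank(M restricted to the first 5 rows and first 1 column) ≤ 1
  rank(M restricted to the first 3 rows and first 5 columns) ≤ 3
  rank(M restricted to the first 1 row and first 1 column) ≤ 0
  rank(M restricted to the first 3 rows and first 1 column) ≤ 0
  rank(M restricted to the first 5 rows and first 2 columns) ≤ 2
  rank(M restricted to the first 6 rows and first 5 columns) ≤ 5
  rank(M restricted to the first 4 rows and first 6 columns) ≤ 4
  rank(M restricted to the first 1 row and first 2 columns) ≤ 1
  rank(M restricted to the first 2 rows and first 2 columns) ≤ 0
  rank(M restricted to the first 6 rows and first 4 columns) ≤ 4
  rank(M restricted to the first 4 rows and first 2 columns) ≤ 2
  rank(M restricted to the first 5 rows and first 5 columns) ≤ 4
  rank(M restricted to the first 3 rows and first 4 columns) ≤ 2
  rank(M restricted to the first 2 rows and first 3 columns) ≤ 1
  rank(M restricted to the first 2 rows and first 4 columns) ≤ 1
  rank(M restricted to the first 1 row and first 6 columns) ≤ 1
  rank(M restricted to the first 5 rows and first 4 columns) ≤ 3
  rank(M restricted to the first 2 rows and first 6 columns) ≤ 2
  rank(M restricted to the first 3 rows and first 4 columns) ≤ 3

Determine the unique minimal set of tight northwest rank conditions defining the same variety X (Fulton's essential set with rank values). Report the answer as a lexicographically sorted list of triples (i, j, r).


Computing R[i][j] = min implied NW-rank bound (n=6, 19 conditions):

  i=1: 0 0 1 1 1 1
  i=2: 0 0 1 1 2 2
  i=3: 0 1 2 2 3 3
  i=4: 1 2 3 3 4 4
  i=5: 1 2 3 3 4 5
  i=6: 1 2 3 4 5 6

second differences of R give the permutation w = (3, 5, 2, 1, 6, 4).

ℓ(w)=7; the 4 essential cells (i,j,r):

[(2, 2, 0), (2, 4, 1), (3, 1, 0), (5, 4, 3)]


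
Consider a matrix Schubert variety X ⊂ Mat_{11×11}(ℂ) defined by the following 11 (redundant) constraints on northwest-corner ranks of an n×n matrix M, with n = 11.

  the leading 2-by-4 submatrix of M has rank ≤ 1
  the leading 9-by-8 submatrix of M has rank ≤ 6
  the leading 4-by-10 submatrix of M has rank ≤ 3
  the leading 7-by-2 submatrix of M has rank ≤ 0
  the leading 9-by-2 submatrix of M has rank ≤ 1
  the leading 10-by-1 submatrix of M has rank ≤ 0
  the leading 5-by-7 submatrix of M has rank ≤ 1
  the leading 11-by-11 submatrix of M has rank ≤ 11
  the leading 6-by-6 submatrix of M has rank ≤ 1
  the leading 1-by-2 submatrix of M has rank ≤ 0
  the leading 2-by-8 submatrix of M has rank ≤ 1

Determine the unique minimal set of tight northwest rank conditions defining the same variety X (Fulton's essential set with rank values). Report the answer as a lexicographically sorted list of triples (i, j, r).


Recovering R(i,j) via the rank-extension bound from the 11 conditions:

  i=1: 0  0  1  1  1  1  1  1  1  1  1
  i=2: 0  0  1  1  1  1  1  1  2  2  2
  i=3: 0  0  1  1  1  1  1  2  3  3  3
  i=4: 0  0  1  1  1  1  1  2  3  3  4
  i=5: 0  0  1  1  1  1  1  2  3  4  5
  i=6: 0  0  1  1  1  1  2  3  4  5  6
  i=7: 0  0  1  2  2  2  3  4  5  6  7
  i=8: 0  1  2  3  3  3  4  5  6  7  8
  i=9: 0  1  2  3  4  4  5  6  7  8  9
  i=10: 0  1  2  3  4  5  6  7  8  9  10
  i=11: 1  2  3  4  5  6  7  8  9  10  11

hence w(1..11) = (3, 9, 8, 11, 10, 7, 4, 2, 5, 6, 1).

D(w) has 38 cells with 6 SE-corners; essential set:

[(2, 8, 1), (4, 10, 3), (5, 7, 1), (6, 6, 1), (7, 2, 0), (10, 1, 0)]


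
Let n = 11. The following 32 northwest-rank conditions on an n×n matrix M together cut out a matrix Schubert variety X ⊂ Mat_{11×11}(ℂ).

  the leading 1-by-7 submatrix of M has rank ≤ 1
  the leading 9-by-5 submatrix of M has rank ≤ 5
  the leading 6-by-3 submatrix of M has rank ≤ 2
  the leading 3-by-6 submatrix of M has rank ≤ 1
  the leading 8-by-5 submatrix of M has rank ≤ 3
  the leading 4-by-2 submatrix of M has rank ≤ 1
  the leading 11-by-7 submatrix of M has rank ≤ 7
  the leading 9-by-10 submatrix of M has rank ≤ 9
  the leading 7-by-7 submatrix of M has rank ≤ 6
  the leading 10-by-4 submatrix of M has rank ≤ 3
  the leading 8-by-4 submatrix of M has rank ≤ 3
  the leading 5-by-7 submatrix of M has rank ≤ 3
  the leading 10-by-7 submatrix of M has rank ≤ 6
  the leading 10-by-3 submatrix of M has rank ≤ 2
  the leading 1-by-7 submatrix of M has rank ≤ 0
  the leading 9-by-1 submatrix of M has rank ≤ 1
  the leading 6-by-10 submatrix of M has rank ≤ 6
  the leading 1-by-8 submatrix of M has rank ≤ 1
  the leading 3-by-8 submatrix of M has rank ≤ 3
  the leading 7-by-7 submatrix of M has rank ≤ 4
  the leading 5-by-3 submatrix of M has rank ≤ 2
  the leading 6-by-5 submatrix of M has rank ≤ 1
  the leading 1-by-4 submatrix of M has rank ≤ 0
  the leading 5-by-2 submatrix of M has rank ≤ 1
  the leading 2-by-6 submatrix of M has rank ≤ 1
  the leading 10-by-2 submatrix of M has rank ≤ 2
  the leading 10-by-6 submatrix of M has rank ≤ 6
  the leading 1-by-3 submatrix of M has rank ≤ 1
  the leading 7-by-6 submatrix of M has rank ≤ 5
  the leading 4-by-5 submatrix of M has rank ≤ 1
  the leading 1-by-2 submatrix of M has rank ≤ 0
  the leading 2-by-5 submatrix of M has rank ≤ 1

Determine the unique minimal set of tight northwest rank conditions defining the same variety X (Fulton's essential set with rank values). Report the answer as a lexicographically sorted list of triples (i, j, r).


Computing R[i][j] = min implied NW-rank bound (n=11, 32 conditions):

  0  0  0  0  0  0  0  1  1  1  1
  1  1  1  1  1  1  1  2  2  2  2
  1  1  1  1  1  1  2  3  3  3  3
  1  1  1  1  1  2  3  4  4  4  4
  1  1  1  1  1  2  3  4  5  5  5
  1  1  1  1  1  2  3  4  5  6  6
  1  2  2  2  2  3  4  5  6  7  7
  1  2  2  3  3  4  5  6  7  8  8
  1  2  2  3  4  5  6  7  8  9  9
  1  2  2  3  4  5  6  7  8  9  10
  1  2  3  4  5  6  7  8  9  10  11

so w = (8, 1, 7, 6, 9, 10, 2, 4, 5, 11, 3).

D(w) has 27 cells with 4 SE-corners; essential set:

[(1, 7, 0), (3, 6, 1), (6, 5, 1), (10, 3, 2)]


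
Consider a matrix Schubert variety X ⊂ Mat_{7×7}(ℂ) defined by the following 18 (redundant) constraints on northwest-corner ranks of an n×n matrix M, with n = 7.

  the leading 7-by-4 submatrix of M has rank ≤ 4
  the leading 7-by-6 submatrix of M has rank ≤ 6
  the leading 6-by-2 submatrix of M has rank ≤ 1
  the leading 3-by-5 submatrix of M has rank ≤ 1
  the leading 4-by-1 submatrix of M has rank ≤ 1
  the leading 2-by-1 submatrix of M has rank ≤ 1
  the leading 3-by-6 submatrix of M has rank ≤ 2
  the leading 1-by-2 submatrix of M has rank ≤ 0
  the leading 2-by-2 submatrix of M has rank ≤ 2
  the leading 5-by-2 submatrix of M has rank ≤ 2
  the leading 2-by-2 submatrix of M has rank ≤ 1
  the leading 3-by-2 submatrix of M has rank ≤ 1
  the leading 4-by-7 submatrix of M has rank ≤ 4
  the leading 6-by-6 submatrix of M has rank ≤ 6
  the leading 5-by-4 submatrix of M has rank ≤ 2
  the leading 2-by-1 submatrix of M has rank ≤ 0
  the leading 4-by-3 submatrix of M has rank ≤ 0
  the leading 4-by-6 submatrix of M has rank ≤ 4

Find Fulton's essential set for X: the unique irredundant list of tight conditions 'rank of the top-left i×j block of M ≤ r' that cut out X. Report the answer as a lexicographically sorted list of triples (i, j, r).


Recovering R(i,j) via the rank-extension bound from the 18 conditions:

  0 0 0 1 1 1 1
  0 0 0 1 1 2 2
  0 0 0 1 1 2 3
  0 0 0 1 2 3 4
  1 1 1 2 3 4 5
  1 1 2 3 4 5 6
  1 2 3 4 5 6 7

second differences of R give the permutation w = (4, 6, 7, 5, 1, 3, 2).

3 SE-corners of the 15-cell Rothe diagram give Ess(w):

[(3, 5, 1), (4, 3, 0), (6, 2, 1)]


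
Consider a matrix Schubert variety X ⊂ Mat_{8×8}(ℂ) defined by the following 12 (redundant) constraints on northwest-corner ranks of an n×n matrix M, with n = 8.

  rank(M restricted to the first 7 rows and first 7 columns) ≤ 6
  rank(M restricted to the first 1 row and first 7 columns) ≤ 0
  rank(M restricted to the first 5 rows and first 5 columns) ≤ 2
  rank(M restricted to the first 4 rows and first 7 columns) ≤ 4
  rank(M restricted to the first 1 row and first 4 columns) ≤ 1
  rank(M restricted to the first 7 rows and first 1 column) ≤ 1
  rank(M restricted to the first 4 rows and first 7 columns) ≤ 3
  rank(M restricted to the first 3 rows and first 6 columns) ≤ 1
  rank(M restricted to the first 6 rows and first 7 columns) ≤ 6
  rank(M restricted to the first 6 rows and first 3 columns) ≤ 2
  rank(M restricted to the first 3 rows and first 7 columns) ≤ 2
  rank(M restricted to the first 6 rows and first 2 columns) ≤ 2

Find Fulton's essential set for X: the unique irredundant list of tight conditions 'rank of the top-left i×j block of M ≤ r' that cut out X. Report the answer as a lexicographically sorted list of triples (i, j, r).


Computing R[i][j] = min implied NW-rank bound (n=8, 12 conditions):

  i=1: 0 | 0 | 0 | 0 | 0 | 0 | 0 | 1
  i=2: 1 | 1 | 1 | 1 | 1 | 1 | 1 | 2
  i=3: 1 | 1 | 1 | 1 | 1 | 1 | 2 | 3
  i=4: 1 | 2 | 2 | 2 | 2 | 2 | 3 | 4
  i=5: 1 | 2 | 2 | 2 | 2 | 3 | 4 | 5
  i=6: 1 | 2 | 2 | 3 | 3 | 4 | 5 | 6
  i=7: 1 | 2 | 3 | 4 | 4 | 5 | 6 | 7
  i=8: 1 | 2 | 3 | 4 | 5 | 6 | 7 | 8

hence w(1..8) = (8, 1, 7, 2, 6, 4, 3, 5).

ℓ(w)=16; the 4 essential cells (i,j,r):

[(1, 7, 0), (3, 6, 1), (5, 5, 2), (6, 3, 2)]


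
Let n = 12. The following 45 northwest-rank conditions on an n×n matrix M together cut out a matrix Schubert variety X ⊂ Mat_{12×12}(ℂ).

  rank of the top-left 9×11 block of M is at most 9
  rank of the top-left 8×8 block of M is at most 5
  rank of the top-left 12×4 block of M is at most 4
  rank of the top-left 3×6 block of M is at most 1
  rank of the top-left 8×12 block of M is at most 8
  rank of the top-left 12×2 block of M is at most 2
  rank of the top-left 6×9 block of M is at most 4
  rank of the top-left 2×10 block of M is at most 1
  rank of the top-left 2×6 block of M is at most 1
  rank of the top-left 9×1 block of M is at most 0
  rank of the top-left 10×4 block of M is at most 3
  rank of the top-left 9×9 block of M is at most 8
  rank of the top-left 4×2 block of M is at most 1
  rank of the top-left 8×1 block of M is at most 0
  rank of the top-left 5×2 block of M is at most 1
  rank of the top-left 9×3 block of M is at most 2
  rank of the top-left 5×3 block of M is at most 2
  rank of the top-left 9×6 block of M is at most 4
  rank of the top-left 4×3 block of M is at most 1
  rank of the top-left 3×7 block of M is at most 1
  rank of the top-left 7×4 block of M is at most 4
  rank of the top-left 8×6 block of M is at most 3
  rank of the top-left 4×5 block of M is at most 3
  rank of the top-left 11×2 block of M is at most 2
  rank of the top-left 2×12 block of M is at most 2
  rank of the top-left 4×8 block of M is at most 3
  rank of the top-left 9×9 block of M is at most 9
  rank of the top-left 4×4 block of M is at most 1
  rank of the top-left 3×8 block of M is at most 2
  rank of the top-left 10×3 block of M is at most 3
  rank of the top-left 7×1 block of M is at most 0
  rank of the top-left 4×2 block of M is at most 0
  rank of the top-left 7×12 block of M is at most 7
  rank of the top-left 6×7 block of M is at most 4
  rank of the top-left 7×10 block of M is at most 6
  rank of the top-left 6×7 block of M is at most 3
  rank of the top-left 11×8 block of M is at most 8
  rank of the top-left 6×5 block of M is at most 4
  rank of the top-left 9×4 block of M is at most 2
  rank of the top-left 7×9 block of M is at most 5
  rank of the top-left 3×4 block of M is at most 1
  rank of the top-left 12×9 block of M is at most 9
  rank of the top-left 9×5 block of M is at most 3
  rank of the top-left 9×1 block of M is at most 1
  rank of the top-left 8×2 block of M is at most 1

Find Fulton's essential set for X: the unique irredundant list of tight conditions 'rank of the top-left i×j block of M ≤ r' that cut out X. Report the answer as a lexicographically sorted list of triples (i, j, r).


Rank table r_w(12×12) implied by the 45 constraints:

  R[1]: 0, 0, 1, 1, 1, 1, 1, 1, 1, 1, 1, 1
  R[2]: 0, 0, 1, 1, 1, 1, 1, 1, 1, 1, 2, 2
  R[3]: 0, 0, 1, 1, 1, 1, 1, 2, 2, 2, 3, 3
  R[4]: 0, 0, 1, 1, 2, 2, 2, 3, 3, 3, 4, 4
  R[5]: 0, 1, 2, 2, 3, 3, 3, 4, 4, 4, 5, 5
  R[6]: 0, 1, 2, 2, 3, 3, 3, 4, 4, 5, 6, 6
  R[7]: 0, 1, 2, 2, 3, 3, 4, 5, 5, 6, 7, 7
  R[8]: 0, 1, 2, 2, 3, 3, 4, 5, 6, 7, 8, 8
  R[9]: 0, 1, 2, 2, 3, 4, 5, 6, 7, 8, 9, 9
  R[10]: 1, 2, 3, 3, 4, 5, 6, 7, 8, 9, 10, 10
  R[11]: 1, 2, 3, 4, 5, 6, 7, 8, 9, 10, 11, 11
  R[12]: 1, 2, 3, 4, 5, 6, 7, 8, 9, 10, 11, 12

the unique w with this rank table is (3, 11, 8, 5, 2, 10, 7, 9, 6, 1, 4, 12).

ℓ(w)=34; the 9 essential cells (i,j,r):

[(2, 10, 1), (3, 7, 1), (4, 2, 0), (4, 4, 1), (6, 7, 3), (6, 9, 4), (8, 6, 3), (9, 1, 0), (9, 4, 2)]


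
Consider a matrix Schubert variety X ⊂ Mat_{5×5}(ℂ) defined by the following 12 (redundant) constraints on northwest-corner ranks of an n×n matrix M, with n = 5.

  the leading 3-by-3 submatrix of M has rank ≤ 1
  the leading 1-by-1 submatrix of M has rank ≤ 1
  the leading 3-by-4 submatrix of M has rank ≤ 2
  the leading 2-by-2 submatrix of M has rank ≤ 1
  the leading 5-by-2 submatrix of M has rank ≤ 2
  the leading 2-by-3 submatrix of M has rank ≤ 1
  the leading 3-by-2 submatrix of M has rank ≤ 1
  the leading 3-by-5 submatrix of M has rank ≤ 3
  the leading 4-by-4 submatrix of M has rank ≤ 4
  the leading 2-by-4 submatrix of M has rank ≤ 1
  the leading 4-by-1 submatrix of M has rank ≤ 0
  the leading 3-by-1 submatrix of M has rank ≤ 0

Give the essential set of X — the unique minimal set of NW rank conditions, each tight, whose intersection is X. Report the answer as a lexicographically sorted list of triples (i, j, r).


Rank table r_w(5×5) implied by the 12 constraints:

  i=1: 0 | 1 | 1 | 1 | 1
  i=2: 0 | 1 | 1 | 1 | 2
  i=3: 0 | 1 | 1 | 2 | 3
  i=4: 0 | 1 | 2 | 3 | 4
  i=5: 1 | 2 | 3 | 4 | 5

so w = (2, 5, 4, 3, 1).

|D(w)|=7, |Ess(w)|=3:

[(2, 4, 1), (3, 3, 1), (4, 1, 0)]


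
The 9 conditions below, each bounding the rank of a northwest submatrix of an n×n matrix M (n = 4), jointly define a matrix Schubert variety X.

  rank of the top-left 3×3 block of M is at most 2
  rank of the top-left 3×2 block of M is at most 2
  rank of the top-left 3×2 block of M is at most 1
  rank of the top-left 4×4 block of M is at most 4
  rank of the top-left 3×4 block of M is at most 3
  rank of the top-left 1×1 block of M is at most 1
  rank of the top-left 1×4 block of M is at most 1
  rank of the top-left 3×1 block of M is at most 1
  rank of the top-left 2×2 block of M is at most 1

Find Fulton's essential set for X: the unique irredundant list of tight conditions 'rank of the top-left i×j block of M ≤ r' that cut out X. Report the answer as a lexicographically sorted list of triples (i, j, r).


Reconstructing r_w from the 9 given conditions:

  R[1]: 1  1  1  1
  R[2]: 1  1  2  2
  R[3]: 1  1  2  3
  R[4]: 1  2  3  4

reading off 1-entries of Δ²R: w = (1, 3, 4, 2).

Fulton essential set (1 of the 2 Rothe cells):

[(3, 2, 1)]


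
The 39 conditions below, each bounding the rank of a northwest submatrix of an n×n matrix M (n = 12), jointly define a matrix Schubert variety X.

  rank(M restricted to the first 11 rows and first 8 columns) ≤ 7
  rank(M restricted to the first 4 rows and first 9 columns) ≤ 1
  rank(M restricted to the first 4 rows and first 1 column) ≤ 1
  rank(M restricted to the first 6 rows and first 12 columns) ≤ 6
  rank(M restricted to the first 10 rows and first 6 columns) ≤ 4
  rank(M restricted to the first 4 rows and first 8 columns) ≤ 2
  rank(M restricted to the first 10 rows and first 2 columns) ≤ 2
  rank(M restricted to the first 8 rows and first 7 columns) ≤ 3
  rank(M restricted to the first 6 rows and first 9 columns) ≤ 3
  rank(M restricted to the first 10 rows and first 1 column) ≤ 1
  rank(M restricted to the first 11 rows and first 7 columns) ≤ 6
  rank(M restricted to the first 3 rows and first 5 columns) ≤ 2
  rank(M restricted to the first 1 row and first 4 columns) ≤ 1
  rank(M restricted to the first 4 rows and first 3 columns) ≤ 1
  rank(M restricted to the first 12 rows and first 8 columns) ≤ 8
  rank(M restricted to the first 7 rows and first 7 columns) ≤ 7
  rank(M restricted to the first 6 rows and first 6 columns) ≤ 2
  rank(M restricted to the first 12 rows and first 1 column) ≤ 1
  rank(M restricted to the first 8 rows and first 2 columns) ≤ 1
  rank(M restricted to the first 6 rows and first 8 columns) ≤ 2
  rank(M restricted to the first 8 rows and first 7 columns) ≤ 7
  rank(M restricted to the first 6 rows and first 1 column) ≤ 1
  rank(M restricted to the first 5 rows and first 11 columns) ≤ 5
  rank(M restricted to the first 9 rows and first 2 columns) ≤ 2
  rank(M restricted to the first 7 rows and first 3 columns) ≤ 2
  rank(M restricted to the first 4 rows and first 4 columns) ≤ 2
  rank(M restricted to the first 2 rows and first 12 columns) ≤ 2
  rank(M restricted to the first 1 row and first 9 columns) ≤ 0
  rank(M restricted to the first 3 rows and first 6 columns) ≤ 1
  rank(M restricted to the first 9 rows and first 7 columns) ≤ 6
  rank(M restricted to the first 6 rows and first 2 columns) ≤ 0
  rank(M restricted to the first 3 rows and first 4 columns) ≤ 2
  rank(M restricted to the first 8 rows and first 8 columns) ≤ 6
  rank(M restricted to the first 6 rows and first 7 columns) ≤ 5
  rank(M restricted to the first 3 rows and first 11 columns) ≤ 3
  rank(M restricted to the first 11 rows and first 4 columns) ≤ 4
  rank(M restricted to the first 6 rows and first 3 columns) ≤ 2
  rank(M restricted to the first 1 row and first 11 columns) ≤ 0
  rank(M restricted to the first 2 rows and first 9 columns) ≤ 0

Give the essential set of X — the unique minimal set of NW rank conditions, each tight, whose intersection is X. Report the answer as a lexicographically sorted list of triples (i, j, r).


Computing R[i][j] = min implied NW-rank bound (n=12, 39 conditions):

  0, 0, 0, 0, 0, 0, 0, 0, 0, 0, 0, 1
  0, 0, 0, 0, 0, 0, 0, 0, 0, 1, 1, 2
  0, 0, 1, 1, 1, 1, 1, 1, 1, 2, 2, 3
  0, 0, 1, 1, 1, 1, 1, 1, 1, 2, 3, 4
  0, 0, 1, 2, 2, 2, 2, 2, 2, 3, 4, 5
  0, 0, 1, 2, 2, 2, 2, 2, 3, 4, 5, 6
  1, 1, 2, 3, 3, 3, 3, 3, 4, 5, 6, 7
  1, 1, 2, 3, 3, 3, 3, 4, 5, 6, 7, 8
  1, 2, 3, 4, 4, 4, 4, 5, 6, 7, 8, 9
  1, 2, 3, 4, 4, 4, 5, 6, 7, 8, 9, 10
  1, 2, 3, 4, 5, 5, 6, 7, 8, 9, 10, 11
  1, 2, 3, 4, 5, 6, 7, 8, 9, 10, 11, 12

so w = (12, 10, 3, 11, 4, 9, 1, 8, 2, 7, 5, 6).

Rothe diagram D(w) (44 cells), 8 SE-corners (essential conditions):

[(1, 11, 0), (2, 9, 0), (4, 9, 1), (6, 2, 0), (6, 8, 2), (8, 2, 1), (8, 7, 3), (10, 6, 4)]


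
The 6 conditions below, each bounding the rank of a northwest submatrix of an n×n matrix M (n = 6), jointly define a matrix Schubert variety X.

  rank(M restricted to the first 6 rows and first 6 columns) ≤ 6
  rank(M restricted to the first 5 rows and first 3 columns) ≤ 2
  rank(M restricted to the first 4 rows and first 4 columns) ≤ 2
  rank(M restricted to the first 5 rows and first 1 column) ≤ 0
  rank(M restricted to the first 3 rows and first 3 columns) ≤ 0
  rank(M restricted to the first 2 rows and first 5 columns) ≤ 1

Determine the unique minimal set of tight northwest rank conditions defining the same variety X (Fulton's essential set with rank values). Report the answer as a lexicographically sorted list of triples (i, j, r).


The tightest implied rank at each (i,j), from the 6 conditions:

  0  0  0  1  1  1
  0  0  0  1  1  2
  0  0  0  1  2  3
  0  1  1  2  3  4
  0  1  2  3  4  5
  1  2  3  4  5  6

giving w = (4, 6, 5, 2, 3, 1) via Δ²R.

D(w) has 12 cells with 3 SE-corners; essential set:

[(2, 5, 1), (3, 3, 0), (5, 1, 0)]


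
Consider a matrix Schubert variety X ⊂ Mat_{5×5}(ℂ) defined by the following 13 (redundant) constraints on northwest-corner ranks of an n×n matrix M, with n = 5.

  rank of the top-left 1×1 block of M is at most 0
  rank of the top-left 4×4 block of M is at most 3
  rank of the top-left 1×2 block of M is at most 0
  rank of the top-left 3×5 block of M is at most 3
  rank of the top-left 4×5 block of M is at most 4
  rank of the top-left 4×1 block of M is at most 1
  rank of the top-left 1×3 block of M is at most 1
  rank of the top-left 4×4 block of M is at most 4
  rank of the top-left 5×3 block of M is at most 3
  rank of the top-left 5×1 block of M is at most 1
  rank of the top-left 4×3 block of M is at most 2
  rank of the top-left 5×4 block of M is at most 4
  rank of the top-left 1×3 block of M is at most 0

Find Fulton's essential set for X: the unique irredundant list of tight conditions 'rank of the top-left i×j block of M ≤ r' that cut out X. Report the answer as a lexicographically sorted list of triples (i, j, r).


Rank table r_w(5×5) implied by the 13 constraints:

  row 1: 0  0  0  1  1
  row 2: 1  1  1  2  2
  row 3: 1  2  2  3  3
  row 4: 1  2  2  3  4
  row 5: 1  2  3  4  5

second differences of R give the permutation w = (4, 1, 2, 5, 3).

|D(w)|=4, |Ess(w)|=2:

[(1, 3, 0), (4, 3, 2)]


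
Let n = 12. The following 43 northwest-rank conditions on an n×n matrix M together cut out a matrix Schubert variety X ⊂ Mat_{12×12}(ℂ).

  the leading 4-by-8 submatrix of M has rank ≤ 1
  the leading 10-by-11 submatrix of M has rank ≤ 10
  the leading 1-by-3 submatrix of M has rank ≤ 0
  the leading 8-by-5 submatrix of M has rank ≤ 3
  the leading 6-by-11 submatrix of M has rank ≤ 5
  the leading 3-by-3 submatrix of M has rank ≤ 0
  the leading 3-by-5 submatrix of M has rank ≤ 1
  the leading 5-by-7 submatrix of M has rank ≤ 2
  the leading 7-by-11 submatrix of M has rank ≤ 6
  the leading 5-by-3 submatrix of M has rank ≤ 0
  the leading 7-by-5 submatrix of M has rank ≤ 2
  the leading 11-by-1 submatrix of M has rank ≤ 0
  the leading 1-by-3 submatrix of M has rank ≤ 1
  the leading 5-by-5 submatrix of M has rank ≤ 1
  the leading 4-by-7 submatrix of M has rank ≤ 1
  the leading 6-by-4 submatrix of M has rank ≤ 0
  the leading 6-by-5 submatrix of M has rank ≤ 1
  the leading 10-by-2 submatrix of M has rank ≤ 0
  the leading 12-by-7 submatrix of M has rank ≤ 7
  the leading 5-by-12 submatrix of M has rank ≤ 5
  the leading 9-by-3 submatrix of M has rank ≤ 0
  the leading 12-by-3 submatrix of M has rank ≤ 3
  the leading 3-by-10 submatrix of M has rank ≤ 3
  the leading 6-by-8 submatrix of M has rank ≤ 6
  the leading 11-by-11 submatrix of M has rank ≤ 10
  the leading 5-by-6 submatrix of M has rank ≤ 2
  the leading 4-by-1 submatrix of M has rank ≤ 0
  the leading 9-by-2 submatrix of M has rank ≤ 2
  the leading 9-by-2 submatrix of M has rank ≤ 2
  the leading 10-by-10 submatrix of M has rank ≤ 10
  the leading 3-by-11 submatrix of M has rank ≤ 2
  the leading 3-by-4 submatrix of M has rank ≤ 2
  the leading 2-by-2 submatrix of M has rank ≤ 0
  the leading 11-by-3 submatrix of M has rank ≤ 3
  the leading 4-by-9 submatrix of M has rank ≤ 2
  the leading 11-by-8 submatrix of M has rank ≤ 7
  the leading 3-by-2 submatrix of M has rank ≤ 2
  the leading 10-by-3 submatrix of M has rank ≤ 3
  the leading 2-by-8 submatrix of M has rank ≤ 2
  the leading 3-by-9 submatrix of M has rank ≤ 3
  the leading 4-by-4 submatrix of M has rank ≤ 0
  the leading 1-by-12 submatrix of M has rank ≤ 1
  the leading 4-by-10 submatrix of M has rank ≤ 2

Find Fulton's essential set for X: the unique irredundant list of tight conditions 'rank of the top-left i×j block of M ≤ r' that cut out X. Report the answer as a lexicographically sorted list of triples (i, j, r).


Recovering R(i,j) via the rank-extension bound from the 43 conditions:

  0 0 0 0 1 1 1 1 1 1 1 1
  0 0 0 0 1 1 1 1 2 2 2 2
  0 0 0 0 1 1 1 1 2 2 2 3
  0 0 0 0 1 1 1 1 2 2 3 4
  0 0 0 0 1 2 2 2 3 3 4 5
  0 0 0 0 1 2 3 3 4 4 5 6
  0 0 0 1 2 3 4 4 5 5 6 7
  0 0 0 1 2 3 4 5 6 6 7 8
  0 0 0 1 2 3 4 5 6 7 8 9
  0 0 1 2 3 4 5 6 7 8 9 10
  0 1 2 3 4 5 6 7 8 9 10 11
  1 2 3 4 5 6 7 8 9 10 11 12

reading off 1-entries of Δ²R: w = (5, 9, 12, 11, 6, 7, 4, 8, 10, 3, 2, 1).

|D(w)|=48, |Ess(w)|=7:

[(3, 11, 2), (4, 8, 1), (4, 10, 2), (6, 4, 0), (9, 3, 0), (10, 2, 0), (11, 1, 0)]


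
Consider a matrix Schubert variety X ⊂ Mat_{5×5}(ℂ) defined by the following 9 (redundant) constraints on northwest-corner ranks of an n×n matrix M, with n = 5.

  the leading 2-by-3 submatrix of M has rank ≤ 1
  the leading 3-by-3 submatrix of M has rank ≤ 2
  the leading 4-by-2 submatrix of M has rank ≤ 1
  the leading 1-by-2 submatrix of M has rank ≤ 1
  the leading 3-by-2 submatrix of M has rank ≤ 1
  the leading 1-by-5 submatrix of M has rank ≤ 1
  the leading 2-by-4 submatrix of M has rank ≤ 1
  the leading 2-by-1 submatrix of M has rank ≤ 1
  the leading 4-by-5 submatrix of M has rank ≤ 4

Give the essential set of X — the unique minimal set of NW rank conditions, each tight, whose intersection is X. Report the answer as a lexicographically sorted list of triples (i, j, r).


Recovering R(i,j) via the rank-extension bound from the 9 conditions:

  R[1]: 1, 1, 1, 1, 1
  R[2]: 1, 1, 1, 1, 2
  R[3]: 1, 1, 2, 2, 3
  R[4]: 1, 1, 2, 3, 4
  R[5]: 1, 2, 3, 4, 5

giving w = (1, 5, 3, 4, 2) via Δ²R.

|D(w)|=5, |Ess(w)|=2:

[(2, 4, 1), (4, 2, 1)]


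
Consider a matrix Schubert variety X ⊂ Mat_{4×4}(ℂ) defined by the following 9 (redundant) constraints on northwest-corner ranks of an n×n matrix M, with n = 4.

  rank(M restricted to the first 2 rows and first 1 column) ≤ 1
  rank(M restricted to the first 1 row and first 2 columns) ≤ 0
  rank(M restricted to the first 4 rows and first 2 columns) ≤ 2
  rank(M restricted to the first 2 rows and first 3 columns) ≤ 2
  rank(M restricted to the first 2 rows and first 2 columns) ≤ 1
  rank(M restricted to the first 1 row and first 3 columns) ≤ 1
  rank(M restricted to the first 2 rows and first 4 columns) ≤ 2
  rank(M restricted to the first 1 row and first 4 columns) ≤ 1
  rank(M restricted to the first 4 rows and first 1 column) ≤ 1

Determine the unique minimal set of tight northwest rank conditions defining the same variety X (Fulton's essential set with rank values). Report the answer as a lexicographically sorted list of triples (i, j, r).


The tightest implied rank at each (i,j), from the 9 conditions:

  i=1: 0, 0, 1, 1
  i=2: 1, 1, 2, 2
  i=3: 1, 2, 3, 3
  i=4: 1, 2, 3, 4

second differences of R give the permutation w = (3, 1, 2, 4).

|D(w)|=2, |Ess(w)|=1:

[(1, 2, 0)]


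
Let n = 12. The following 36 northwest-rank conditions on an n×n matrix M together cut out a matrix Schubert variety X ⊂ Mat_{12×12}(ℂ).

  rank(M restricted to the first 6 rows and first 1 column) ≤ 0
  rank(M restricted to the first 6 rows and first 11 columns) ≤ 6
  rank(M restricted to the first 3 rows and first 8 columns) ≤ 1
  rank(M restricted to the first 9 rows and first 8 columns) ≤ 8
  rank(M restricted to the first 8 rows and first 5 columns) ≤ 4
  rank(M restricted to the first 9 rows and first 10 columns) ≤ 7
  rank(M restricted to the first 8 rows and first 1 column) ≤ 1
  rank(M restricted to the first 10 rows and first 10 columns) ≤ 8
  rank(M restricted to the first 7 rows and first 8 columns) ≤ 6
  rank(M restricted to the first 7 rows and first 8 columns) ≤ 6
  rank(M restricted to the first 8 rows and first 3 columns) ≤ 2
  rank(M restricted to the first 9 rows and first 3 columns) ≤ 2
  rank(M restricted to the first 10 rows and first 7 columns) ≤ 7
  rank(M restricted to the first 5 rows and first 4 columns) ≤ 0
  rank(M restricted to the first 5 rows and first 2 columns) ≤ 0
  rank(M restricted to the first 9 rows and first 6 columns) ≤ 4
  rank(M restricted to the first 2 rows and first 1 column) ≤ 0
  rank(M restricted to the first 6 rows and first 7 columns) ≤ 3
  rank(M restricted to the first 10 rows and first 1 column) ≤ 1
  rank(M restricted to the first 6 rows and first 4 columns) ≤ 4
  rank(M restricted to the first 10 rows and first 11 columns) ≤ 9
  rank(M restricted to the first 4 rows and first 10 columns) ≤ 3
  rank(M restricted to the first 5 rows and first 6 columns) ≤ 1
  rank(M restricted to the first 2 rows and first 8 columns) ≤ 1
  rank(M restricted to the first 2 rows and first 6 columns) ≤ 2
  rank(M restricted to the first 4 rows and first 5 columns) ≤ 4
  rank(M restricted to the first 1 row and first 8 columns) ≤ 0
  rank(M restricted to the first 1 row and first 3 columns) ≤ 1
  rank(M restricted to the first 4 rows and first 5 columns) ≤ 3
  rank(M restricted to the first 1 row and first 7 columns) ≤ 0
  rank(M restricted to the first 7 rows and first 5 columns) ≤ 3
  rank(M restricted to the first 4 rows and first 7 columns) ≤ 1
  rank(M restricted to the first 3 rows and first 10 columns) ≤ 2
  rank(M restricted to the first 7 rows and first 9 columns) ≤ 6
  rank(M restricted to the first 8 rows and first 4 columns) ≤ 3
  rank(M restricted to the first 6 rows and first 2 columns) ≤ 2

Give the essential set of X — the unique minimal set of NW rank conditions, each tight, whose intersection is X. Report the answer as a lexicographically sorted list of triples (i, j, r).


The tightest implied rank at each (i,j), from the 36 conditions:

  R[1]: 0  0  0  0  0  0  0  0  1  1  1  1
  R[2]: 0  0  0  0  1  1  1  1  2  2  2  2
  R[3]: 0  0  0  0  1  1  1  1  2  2  3  3
  R[4]: 0  0  0  0  1  1  1  2  3  3  4  4
  R[5]: 0  0  0  0  1  1  2  3  4  4  5  5
  R[6]: 0  1  1  1  2  2  3  4  5  5  6  6
  R[7]: 1  2  2  2  3  3  4  5  6  6  7  7
  R[8]: 1  2  2  3  4  4  5  6  7  7  8  8
  R[9]: 1  2  2  3  4  4  5  6  7  7  8  9
  R[10]: 1  2  3  4  5  5  6  7  8  8  9  10
  R[11]: 1  2  3  4  5  6  7  8  9  9  10  11
  R[12]: 1  2  3  4  5  6  7  8  9  10  11  12

hence w(1..12) = (9, 5, 11, 8, 7, 2, 1, 4, 12, 3, 6, 10).

D(w) has 36 cells with 10 SE-corners; essential set:

[(1, 8, 0), (3, 8, 1), (3, 10, 2), (4, 7, 1), (5, 4, 0), (5, 6, 1), (6, 1, 0), (9, 3, 2), (9, 6, 4), (9, 10, 7)]


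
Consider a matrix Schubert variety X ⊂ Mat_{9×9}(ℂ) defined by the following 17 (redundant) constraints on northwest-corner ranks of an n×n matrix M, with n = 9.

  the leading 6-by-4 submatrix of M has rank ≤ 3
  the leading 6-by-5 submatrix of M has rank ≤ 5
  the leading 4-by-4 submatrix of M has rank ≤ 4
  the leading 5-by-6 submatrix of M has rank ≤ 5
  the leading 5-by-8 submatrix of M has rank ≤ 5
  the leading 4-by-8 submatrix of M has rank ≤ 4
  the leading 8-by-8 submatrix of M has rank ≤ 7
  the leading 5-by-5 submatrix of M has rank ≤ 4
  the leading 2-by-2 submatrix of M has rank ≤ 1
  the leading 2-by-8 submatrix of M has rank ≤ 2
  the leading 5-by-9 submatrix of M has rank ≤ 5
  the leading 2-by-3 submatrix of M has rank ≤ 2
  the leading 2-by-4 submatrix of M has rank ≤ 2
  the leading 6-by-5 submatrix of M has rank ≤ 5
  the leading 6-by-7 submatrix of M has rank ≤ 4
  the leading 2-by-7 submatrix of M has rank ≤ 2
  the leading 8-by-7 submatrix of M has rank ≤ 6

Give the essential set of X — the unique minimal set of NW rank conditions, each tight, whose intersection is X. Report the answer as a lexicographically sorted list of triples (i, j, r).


Rank table r_w(9×9) implied by the 17 constraints:

  R[1]: 1 1 1 1 1 1 1 1 1
  R[2]: 1 1 2 2 2 2 2 2 2
  R[3]: 1 2 3 3 3 3 3 3 3
  R[4]: 1 2 3 3 4 4 4 4 4
  R[5]: 1 2 3 3 4 4 4 5 5
  R[6]: 1 2 3 3 4 4 4 5 6
  R[7]: 1 2 3 4 5 5 5 6 7
  R[8]: 1 2 3 4 5 6 6 7 8
  R[9]: 1 2 3 4 5 6 7 8 9

reading off 1-entries of Δ²R: w = (1, 3, 2, 5, 8, 9, 4, 6, 7).

|D(w)|=8, |Ess(w)|=3:

[(2, 2, 1), (6, 4, 3), (6, 7, 4)]


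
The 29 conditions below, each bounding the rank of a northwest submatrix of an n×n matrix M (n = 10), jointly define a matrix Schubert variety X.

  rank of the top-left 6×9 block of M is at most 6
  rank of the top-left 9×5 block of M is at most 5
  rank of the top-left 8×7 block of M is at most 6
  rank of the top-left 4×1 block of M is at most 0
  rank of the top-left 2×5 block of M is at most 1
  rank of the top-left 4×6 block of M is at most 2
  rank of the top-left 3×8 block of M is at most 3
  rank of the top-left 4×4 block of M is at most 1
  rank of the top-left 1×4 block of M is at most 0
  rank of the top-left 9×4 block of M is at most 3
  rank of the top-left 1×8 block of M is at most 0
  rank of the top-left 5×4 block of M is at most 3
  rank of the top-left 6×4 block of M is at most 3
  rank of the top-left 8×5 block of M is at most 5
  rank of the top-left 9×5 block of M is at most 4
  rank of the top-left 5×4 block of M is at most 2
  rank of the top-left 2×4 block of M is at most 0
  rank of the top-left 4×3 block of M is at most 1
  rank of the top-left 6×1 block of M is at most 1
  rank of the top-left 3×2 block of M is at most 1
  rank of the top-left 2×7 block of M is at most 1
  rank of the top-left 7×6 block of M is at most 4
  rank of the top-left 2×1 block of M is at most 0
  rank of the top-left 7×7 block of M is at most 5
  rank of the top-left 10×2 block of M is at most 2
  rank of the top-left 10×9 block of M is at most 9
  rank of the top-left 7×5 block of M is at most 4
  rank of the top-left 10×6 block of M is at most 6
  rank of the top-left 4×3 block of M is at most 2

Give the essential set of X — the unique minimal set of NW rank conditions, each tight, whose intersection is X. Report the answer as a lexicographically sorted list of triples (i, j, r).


Reconstructing r_w from the 29 given conditions:

  row 1: 0 | 0 | 0 | 0 | 0 | 0 | 0 | 0 | 1 | 1
  row 2: 0 | 0 | 0 | 0 | 1 | 1 | 1 | 1 | 2 | 2
  row 3: 0 | 1 | 1 | 1 | 2 | 2 | 2 | 2 | 3 | 3
  row 4: 0 | 1 | 1 | 1 | 2 | 2 | 3 | 3 | 4 | 4
  row 5: 1 | 2 | 2 | 2 | 3 | 3 | 4 | 4 | 5 | 5
  row 6: 1 | 2 | 3 | 3 | 4 | 4 | 5 | 5 | 6 | 6
  row 7: 1 | 2 | 3 | 3 | 4 | 4 | 5 | 6 | 7 | 7
  row 8: 1 | 2 | 3 | 3 | 4 | 5 | 6 | 7 | 8 | 8
  row 9: 1 | 2 | 3 | 3 | 4 | 5 | 6 | 7 | 8 | 9
  row 10: 1 | 2 | 3 | 4 | 5 | 6 | 7 | 8 | 9 | 10

so w = (9, 5, 2, 7, 1, 3, 8, 6, 10, 4).

ℓ(w)=21; the 7 essential cells (i,j,r):

[(1, 8, 0), (2, 4, 0), (4, 1, 0), (4, 4, 1), (4, 6, 2), (7, 6, 4), (9, 4, 3)]


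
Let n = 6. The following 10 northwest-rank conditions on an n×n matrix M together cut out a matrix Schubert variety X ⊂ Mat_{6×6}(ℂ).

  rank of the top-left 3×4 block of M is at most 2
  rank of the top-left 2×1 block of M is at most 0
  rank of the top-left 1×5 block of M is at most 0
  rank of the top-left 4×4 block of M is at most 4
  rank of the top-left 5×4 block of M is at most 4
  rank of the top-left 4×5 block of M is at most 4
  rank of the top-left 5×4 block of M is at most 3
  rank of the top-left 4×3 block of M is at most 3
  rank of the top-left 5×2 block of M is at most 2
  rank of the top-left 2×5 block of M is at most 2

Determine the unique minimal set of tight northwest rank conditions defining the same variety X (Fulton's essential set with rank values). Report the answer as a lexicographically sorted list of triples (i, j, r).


The tightest implied rank at each (i,j), from the 10 conditions:

  0 | 0 | 0 | 0 | 0 | 1
  0 | 1 | 1 | 1 | 1 | 2
  1 | 2 | 2 | 2 | 2 | 3
  1 | 2 | 3 | 3 | 3 | 4
  1 | 2 | 3 | 3 | 4 | 5
  1 | 2 | 3 | 4 | 5 | 6

hence w(1..6) = (6, 2, 1, 3, 5, 4).

ℓ(w)=7; the 3 essential cells (i,j,r):

[(1, 5, 0), (2, 1, 0), (5, 4, 3)]


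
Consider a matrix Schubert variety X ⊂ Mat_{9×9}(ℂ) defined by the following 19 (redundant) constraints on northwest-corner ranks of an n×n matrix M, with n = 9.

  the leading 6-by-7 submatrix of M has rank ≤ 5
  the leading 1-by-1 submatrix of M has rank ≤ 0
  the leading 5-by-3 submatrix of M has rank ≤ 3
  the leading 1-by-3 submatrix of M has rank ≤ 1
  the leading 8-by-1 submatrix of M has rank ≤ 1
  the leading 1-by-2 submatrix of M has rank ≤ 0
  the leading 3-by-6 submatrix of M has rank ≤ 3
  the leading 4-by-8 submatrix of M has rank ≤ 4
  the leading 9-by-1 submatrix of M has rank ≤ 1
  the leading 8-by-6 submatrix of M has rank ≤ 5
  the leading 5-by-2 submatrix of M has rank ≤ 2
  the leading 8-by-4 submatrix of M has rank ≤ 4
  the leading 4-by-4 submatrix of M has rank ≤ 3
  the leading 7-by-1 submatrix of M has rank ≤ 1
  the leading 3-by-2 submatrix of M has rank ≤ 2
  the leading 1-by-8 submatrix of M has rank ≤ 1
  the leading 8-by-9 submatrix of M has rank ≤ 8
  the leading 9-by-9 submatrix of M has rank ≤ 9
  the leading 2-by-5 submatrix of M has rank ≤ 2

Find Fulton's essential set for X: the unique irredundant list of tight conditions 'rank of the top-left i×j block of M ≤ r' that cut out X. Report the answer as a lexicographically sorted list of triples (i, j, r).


Propagating the 19 rank bounds to every northwest block:

  0 0 1 1 1 1 1 1 1
  1 1 2 2 2 2 2 2 2
  1 2 3 3 3 3 3 3 3
  1 2 3 3 4 4 4 4 4
  1 2 3 4 5 5 5 5 5
  1 2 3 4 5 5 5 6 6
  1 2 3 4 5 5 6 7 7
  1 2 3 4 5 5 6 7 8
  1 2 3 4 5 6 7 8 9

the unique w with this rank table is (3, 1, 2, 5, 4, 8, 7, 9, 6).

D(w) has 7 cells with 4 SE-corners; essential set:

[(1, 2, 0), (4, 4, 3), (6, 7, 5), (8, 6, 5)]


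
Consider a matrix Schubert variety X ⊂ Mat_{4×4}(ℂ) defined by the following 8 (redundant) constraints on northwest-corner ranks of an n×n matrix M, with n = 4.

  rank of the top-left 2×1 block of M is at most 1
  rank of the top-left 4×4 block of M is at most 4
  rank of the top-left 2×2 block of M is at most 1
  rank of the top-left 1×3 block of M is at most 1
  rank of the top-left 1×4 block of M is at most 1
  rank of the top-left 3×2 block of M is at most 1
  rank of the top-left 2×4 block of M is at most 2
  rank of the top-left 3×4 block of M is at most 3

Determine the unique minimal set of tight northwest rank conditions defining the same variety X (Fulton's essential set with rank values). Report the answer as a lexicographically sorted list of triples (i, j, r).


Recovering R(i,j) via the rank-extension bound from the 8 conditions:

  R[1]: 1 1 1 1
  R[2]: 1 1 2 2
  R[3]: 1 1 2 3
  R[4]: 1 2 3 4

reading off 1-entries of Δ²R: w = (1, 3, 4, 2).

|D(w)|=2, |Ess(w)|=1:

[(3, 2, 1)]


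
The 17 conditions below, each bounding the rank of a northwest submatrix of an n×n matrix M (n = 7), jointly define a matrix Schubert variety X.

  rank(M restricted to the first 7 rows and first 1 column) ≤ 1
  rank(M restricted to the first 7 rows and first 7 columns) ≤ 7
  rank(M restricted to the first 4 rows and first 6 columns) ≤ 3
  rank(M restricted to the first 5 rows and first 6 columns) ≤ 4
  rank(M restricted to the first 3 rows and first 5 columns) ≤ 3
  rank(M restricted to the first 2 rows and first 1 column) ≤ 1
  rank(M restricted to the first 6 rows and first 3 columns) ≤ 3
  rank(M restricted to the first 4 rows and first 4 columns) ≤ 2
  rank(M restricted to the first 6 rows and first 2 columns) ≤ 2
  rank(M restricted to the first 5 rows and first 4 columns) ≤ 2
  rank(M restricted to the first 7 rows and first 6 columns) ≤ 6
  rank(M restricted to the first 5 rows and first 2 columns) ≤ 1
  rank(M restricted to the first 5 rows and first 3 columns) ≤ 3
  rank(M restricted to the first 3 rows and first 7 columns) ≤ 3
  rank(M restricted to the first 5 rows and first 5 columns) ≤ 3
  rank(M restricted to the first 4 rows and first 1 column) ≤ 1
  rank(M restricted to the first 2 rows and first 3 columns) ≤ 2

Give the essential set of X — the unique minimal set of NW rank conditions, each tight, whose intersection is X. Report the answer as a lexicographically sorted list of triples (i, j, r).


Computing R[i][j] = min implied NW-rank bound (n=7, 17 conditions):

  row 1: 1, 1, 1, 1, 1, 1, 1
  row 2: 1, 1, 2, 2, 2, 2, 2
  row 3: 1, 1, 2, 2, 3, 3, 3
  row 4: 1, 1, 2, 2, 3, 3, 4
  row 5: 1, 1, 2, 2, 3, 4, 5
  row 6: 1, 2, 3, 3, 4, 5, 6
  row 7: 1, 2, 3, 4, 5, 6, 7

the unique w with this rank table is (1, 3, 5, 7, 6, 2, 4).

3 SE-corners of the 8-cell Rothe diagram give Ess(w):

[(4, 6, 3), (5, 2, 1), (5, 4, 2)]
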